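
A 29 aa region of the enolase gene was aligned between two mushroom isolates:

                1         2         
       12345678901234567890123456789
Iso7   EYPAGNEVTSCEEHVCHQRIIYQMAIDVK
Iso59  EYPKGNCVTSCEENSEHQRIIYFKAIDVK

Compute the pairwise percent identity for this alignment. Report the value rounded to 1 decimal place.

75.9%

Differing sites — 4:A/K; 7:E/C; 14:H/N; 15:V/S; 16:C/E; 23:Q/F; 24:M/K.
22 of the 29 sites match, so the percent identity is 22/29 × 100 = 75.9%.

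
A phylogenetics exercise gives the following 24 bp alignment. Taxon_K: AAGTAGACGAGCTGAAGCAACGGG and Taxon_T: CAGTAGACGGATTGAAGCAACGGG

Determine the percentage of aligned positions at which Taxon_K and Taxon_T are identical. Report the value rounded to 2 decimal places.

Differing sites — 1:A/C; 10:A/G; 11:G/A; 12:C/T.
20 of the 24 sites match, so the percent identity is 20/24 × 100 = 83.33%.

83.33%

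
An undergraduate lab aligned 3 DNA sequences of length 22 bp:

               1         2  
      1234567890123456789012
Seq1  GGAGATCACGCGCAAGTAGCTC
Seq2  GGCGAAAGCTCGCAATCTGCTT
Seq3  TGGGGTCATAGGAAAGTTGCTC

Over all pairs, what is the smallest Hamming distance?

8

Pairwise Hamming distances:
  Seq1 vs Seq2: 9
  Seq1 vs Seq3: 8
  Seq2 vs Seq3: 13
The smallest is 8, between Seq1 and Seq3.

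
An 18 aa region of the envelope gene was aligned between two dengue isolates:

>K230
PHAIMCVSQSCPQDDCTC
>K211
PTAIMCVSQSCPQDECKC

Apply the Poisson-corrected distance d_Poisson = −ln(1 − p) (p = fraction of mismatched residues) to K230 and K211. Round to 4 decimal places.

0.1823

The sequences differ at positions 2 (H/T), 15 (D/E), 17 (T/K).
p = 3/18 = 0.166667.
d = −ln(1 − 0.166667) = −ln(0.833333) = 0.1823.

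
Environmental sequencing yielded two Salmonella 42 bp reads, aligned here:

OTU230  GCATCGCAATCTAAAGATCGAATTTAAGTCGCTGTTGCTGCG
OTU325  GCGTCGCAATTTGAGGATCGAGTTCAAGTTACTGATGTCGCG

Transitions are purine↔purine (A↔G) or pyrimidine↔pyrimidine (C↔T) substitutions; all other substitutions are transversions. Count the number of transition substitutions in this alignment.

10

The sequences differ at positions 3 (A/G, transition), 11 (C/T, transition), 13 (A/G, transition), 15 (A/G, transition), 22 (A/G, transition), 25 (T/C, transition), 30 (C/T, transition), 31 (G/A, transition), 35 (T/A, transversion), 38 (C/T, transition), 39 (T/C, transition).
Of the 11 differences, 10 transitions and 1 transversion, so the answer is 10.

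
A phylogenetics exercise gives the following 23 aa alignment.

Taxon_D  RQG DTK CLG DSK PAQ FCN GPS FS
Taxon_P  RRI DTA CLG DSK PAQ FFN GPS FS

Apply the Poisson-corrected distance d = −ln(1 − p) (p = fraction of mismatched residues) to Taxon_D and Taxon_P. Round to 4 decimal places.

The sequences differ at positions 2 (Q/R), 3 (G/I), 6 (K/A), 17 (C/F).
p = 4/23 = 0.173913.
d = −ln(1 − 0.173913) = −ln(0.826087) = 0.1911.

0.1911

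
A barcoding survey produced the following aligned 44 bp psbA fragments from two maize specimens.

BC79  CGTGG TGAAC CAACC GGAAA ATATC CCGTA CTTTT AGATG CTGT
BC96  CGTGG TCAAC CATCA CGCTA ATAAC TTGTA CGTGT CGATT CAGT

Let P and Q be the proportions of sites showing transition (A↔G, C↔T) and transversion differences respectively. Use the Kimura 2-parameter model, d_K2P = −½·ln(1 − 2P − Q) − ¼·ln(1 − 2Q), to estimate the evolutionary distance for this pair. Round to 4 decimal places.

The sequences differ at positions 7 (G/C, transversion), 13 (A/T, transversion), 15 (C/A, transversion), 16 (G/C, transversion), 18 (A/C, transversion), 19 (A/T, transversion), 24 (T/A, transversion), 26 (C/T, transition), 27 (C/T, transition), 32 (T/G, transversion), 34 (T/G, transversion), 36 (A/C, transversion), 40 (G/T, transversion), 42 (T/A, transversion).
Of the 14 differences, 2 transitions and 12 transversions over 44 sites: P = 2/44 = 0.045455, Q = 12/44 = 0.272727.
d = −0.5·ln(0.636363) − 0.25·ln(0.454546) = −0.5·(-0.451986) − 0.25·(-0.788456) = 0.4231.

0.4231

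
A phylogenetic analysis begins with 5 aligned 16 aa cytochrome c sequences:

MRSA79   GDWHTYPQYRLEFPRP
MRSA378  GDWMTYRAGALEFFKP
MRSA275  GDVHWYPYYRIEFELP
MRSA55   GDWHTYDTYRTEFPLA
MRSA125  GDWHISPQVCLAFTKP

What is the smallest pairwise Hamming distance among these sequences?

5

Pairwise Hamming distances:
  MRSA79 vs MRSA378: 7
  MRSA79 vs MRSA275: 6
  MRSA79 vs MRSA55: 5
  MRSA79 vs MRSA125: 7
  MRSA378 vs MRSA275: 10
  MRSA378 vs MRSA55: 9
  MRSA378 vs MRSA125: 9
  MRSA275 vs MRSA55: 7
  MRSA275 vs MRSA125: 10
  MRSA55 vs MRSA125: 11
The smallest is 5, between MRSA79 and MRSA55.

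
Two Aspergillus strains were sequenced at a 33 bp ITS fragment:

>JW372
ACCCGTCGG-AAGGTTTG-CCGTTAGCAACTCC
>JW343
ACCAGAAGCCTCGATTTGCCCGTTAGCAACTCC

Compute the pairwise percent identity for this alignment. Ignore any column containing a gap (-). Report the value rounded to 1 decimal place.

77.4%

Excluding the 2 gap columns leaves 31 comparable sites.
Differing sites — 4:C/A; 6:T/A; 7:C/A; 9:G/C; 11:A/T; 12:A/C; 14:G/A.
24 of the 31 comparable sites match, so the percent identity is 24/31 × 100 = 77.4%.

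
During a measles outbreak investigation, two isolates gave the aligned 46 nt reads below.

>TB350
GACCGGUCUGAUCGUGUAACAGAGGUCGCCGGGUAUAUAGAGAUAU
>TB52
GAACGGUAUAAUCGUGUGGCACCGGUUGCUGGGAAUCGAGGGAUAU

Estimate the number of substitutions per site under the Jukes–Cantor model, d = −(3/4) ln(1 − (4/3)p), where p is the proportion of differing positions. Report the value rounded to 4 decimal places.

The sequences differ at positions 3 (C/A), 8 (C/A), 10 (G/A), 18 (A/G), 19 (A/G), 22 (G/C), 23 (A/C), 27 (C/U), 30 (C/U), 34 (U/A), 37 (A/C), 38 (U/G), 41 (A/G).
p = 13/46 = 0.282609.
d = −0.75 · ln(1 − (4/3)·0.282609) = −0.75 · ln(0.623188) = −0.75 · (-0.472907) = 0.3547.

0.3547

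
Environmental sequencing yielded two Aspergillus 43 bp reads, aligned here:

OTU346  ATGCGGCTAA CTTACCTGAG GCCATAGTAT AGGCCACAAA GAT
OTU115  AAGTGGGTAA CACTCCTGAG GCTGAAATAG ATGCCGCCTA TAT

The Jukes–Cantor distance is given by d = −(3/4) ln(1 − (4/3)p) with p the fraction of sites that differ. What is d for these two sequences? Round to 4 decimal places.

Mismatches occur at site 2 (T/A), site 4 (C/T), site 7 (C/G), site 12 (T/A), site 13 (T/C), site 14 (A/T), site 23 (C/T), site 24 (A/G), site 25 (T/A), site 27 (G/A), site 30 (T/G), site 32 (G/T), site 36 (A/G), site 38 (A/C), site 39 (A/T), site 41 (G/T).
p = 16/43 = 0.372093.
d = −0.75 · ln(1 − (4/3)·0.372093) = −0.75 · ln(0.503876) = −0.75 · (-0.685425) = 0.5141.

0.5141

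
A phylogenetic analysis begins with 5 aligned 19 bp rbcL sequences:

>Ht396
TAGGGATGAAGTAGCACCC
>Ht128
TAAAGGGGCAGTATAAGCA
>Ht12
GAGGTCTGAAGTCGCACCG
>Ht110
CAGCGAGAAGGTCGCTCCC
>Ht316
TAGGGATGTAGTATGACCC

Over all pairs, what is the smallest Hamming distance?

Pairwise Hamming distances:
  Ht396 vs Ht128: 9
  Ht396 vs Ht12: 5
  Ht396 vs Ht110: 7
  Ht396 vs Ht316: 3
  Ht128 vs Ht12: 12
  Ht128 vs Ht110: 13
  Ht128 vs Ht316: 8
  Ht12 vs Ht110: 9
  Ht12 vs Ht316: 8
  Ht110 vs Ht316: 10
The smallest is 3, between Ht396 and Ht316.

3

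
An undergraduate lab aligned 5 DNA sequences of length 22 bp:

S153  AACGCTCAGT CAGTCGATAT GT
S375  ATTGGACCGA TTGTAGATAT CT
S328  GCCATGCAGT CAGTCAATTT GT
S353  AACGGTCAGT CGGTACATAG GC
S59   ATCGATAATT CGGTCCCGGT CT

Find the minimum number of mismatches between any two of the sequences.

Pairwise Hamming distances:
  S153 vs S375: 10
  S153 vs S328: 7
  S153 vs S353: 6
  S153 vs S59: 10
  S375 vs S328: 14
  S375 vs S353: 11
  S375 vs S59: 14
  S328 vs S353: 11
  S328 vs S59: 13
  S353 vs S59: 11
The smallest is 6, between S153 and S353.

6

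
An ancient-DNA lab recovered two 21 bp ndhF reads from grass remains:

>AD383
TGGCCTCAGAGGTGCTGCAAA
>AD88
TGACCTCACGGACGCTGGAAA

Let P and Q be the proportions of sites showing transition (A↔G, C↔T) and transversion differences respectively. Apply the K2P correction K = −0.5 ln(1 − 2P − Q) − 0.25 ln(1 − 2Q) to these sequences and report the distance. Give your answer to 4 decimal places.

0.3761

The sequences differ at positions 3 (G/A, transition), 9 (G/C, transversion), 10 (A/G, transition), 12 (G/A, transition), 13 (T/C, transition), 18 (C/G, transversion).
Of the 6 differences, 4 transitions and 2 transversions over 21 sites: P = 4/21 = 0.190476, Q = 2/21 = 0.095238.
d = −0.5·ln(0.523810) − 0.25·ln(0.809524) = −0.5·(-0.646626) − 0.25·(-0.211309) = 0.3761.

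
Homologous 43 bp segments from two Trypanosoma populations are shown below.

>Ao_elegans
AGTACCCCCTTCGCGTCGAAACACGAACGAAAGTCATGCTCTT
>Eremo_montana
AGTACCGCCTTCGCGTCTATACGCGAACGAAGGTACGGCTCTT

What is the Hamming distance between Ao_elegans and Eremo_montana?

8

Mismatches occur at site 7 (C↔G), site 18 (G↔T), site 20 (A↔T), site 23 (A↔G), site 32 (A↔G), site 35 (C↔A), site 36 (A↔C), site 37 (T↔G).
That gives 8 mismatches out of 43 aligned sites, so the Hamming distance is 8.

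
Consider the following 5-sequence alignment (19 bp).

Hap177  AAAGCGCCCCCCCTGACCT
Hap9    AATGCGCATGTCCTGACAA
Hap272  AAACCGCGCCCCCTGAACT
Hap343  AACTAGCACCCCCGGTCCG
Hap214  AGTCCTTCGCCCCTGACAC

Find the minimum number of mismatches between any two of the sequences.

3

Pairwise Hamming distances:
  Hap177 vs Hap9: 7
  Hap177 vs Hap272: 3
  Hap177 vs Hap343: 7
  Hap177 vs Hap214: 8
  Hap9 vs Hap272: 9
  Hap9 vs Hap343: 10
  Hap9 vs Hap214: 9
  Hap272 vs Hap343: 8
  Hap272 vs Hap214: 9
  Hap343 vs Hap214: 12
The smallest is 3, between Hap177 and Hap272.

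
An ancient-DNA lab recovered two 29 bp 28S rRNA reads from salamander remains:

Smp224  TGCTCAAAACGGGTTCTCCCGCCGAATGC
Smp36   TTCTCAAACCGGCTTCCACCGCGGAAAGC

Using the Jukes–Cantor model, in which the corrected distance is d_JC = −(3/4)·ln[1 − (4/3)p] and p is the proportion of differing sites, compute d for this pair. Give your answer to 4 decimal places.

0.2913

The sequences differ at positions 2 (G/T), 9 (A/C), 13 (G/C), 17 (T/C), 18 (C/A), 23 (C/G), 27 (T/A).
p = 7/29 = 0.241379.
d = −0.75 · ln(1 − (4/3)·0.241379) = −0.75 · ln(0.678161) = −0.75 · (-0.388371) = 0.2913.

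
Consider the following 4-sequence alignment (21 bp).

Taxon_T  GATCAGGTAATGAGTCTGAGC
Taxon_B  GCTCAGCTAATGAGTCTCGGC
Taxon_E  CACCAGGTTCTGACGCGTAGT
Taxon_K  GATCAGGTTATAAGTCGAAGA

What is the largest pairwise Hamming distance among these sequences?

Pairwise Hamming distances:
  Taxon_T vs Taxon_B: 4
  Taxon_T vs Taxon_E: 9
  Taxon_T vs Taxon_K: 5
  Taxon_B vs Taxon_E: 12
  Taxon_B vs Taxon_K: 8
  Taxon_E vs Taxon_K: 8
The largest is 12, between Taxon_B and Taxon_E.

12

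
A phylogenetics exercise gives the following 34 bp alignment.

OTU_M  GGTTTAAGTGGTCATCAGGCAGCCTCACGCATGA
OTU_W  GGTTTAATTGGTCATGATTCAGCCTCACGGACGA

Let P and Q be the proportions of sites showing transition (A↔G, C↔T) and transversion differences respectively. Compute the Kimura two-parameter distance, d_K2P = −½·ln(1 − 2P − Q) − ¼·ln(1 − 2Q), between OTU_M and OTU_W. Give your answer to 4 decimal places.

Mismatches occur at site 8 (G↔T, transversion), site 16 (C↔G, transversion), site 18 (G↔T, transversion), site 19 (G↔T, transversion), site 30 (C↔G, transversion), site 32 (T↔C, transition).
Of the 6 differences, 1 transition and 5 transversions over 34 sites: P = 1/34 = 0.029412, Q = 5/34 = 0.147059.
d = −0.5·ln(0.794117) − 0.25·ln(0.705882) = −0.5·(-0.230524) − 0.25·(-0.348307) = 0.2023.

0.2023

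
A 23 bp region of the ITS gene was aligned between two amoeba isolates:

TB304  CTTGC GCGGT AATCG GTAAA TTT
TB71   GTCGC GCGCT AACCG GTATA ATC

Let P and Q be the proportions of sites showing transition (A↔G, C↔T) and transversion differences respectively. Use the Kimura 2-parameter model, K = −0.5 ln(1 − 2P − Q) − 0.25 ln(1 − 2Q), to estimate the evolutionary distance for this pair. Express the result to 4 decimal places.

0.3921

Mismatches occur at site 1 (C/G, transversion), site 3 (T/C, transition), site 9 (G/C, transversion), site 13 (T/C, transition), site 19 (A/T, transversion), site 21 (T/A, transversion), site 23 (T/C, transition).
Of the 7 differences, 3 transitions and 4 transversions over 23 sites: P = 3/23 = 0.130435, Q = 4/23 = 0.173913.
d = −0.5·ln(0.565217) − 0.25·ln(0.652174) = −0.5·(-0.570546) − 0.25·(-0.427444) = 0.3921.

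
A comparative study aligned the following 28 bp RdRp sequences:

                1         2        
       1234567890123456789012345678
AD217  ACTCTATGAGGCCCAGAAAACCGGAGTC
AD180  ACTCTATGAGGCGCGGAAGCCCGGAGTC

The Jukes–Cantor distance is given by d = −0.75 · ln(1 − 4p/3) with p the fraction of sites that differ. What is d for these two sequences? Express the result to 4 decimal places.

0.1585

Differing sites — 13:C/G; 15:A/G; 19:A/G; 20:A/C.
p = 4/28 = 0.142857.
d = −0.75 · ln(1 − (4/3)·0.142857) = −0.75 · ln(0.809524) = −0.75 · (-0.211309) = 0.1585.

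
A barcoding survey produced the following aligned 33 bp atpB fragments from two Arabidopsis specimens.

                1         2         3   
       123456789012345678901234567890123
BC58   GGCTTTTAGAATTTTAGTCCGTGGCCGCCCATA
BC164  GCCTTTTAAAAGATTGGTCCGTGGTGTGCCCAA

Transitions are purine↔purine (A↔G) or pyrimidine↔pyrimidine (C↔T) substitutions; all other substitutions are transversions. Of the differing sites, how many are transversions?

Mismatches occur at site 2 (G/C, transversion), site 9 (G/A, transition), site 12 (T/G, transversion), site 13 (T/A, transversion), site 16 (A/G, transition), site 25 (C/T, transition), site 26 (C/G, transversion), site 27 (G/T, transversion), site 28 (C/G, transversion), site 31 (A/C, transversion), site 32 (T/A, transversion).
Of the 11 differences, 3 transitions and 8 transversions, so the answer is 8.

8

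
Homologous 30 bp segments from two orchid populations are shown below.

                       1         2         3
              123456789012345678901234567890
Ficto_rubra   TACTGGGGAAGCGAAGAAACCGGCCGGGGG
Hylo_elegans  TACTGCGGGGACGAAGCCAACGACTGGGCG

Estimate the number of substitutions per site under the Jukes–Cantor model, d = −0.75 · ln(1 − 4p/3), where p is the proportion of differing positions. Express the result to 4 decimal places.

0.4408

The sequences differ at positions 6 (G/C), 9 (A/G), 10 (A/G), 11 (G/A), 17 (A/C), 18 (A/C), 20 (C/A), 23 (G/A), 25 (C/T), 29 (G/C).
p = 10/30 = 0.333333.
d = −0.75 · ln(1 − (4/3)·0.333333) = −0.75 · ln(0.555556) = −0.75 · (-0.587786) = 0.4408.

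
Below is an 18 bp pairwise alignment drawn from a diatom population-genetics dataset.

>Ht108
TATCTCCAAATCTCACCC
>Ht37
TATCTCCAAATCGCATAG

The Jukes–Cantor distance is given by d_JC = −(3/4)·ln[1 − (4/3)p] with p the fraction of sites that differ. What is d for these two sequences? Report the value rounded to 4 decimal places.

The sequences differ at positions 13 (T/G), 16 (C/T), 17 (C/A), 18 (C/G).
p = 4/18 = 0.222222.
d = −0.75 · ln(1 − (4/3)·0.222222) = −0.75 · ln(0.703704) = −0.75 · (-0.351397) = 0.2635.

0.2635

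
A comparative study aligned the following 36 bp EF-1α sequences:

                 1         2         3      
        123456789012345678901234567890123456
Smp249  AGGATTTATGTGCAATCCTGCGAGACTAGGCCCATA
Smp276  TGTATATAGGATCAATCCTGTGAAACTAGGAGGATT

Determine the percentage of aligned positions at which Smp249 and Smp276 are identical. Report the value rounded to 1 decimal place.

66.7%

Mismatches occur at site 1 (A→T), site 3 (G→T), site 6 (T→A), site 9 (T→G), site 11 (T→A), site 12 (G→T), site 21 (C→T), site 24 (G→A), site 31 (C→A), site 32 (C→G), site 33 (C→G), site 36 (A→T).
24 of the 36 sites match, so the percent identity is 24/36 × 100 = 66.7%.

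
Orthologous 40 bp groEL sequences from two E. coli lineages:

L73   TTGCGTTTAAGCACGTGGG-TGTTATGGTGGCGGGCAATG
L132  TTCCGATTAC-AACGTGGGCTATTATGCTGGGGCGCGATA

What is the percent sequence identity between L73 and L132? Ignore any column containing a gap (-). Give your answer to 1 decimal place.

Excluding the 2 gap columns leaves 38 comparable sites.
The sequences differ at positions 3 (G/C), 6 (T/A), 10 (A/C), 12 (C/A), 22 (G/A), 28 (G/C), 32 (C/G), 34 (G/C), 37 (A/G), 40 (G/A).
28 of the 38 comparable sites match, so the percent identity is 28/38 × 100 = 73.7%.

73.7%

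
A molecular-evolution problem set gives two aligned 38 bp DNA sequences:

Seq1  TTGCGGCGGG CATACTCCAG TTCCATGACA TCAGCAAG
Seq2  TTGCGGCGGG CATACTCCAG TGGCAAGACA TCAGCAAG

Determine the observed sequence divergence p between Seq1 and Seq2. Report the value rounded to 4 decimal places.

The sequences differ at positions 22 (T/G), 23 (C/G), 26 (T/A).
There are 3 differences over 38 sites, so p = 3/38 = 0.0789.

0.0789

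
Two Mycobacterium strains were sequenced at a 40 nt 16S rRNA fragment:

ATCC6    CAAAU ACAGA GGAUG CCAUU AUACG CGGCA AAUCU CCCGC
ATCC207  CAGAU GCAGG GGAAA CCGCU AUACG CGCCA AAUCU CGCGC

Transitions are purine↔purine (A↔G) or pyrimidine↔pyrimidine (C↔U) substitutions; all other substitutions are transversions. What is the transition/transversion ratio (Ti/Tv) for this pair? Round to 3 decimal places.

2.000

Differing sites — 3:A/G (Ti); 6:A/G (Ti); 10:A/G (Ti); 14:U/A (Tv); 15:G/A (Ti); 18:A/G (Ti); 19:U/C (Ti); 28:G/C (Tv); 37:C/G (Tv).
Of the 9 differences, 6 transitions and 3 transversions, so Ti/Tv = 6/3 = 2.000.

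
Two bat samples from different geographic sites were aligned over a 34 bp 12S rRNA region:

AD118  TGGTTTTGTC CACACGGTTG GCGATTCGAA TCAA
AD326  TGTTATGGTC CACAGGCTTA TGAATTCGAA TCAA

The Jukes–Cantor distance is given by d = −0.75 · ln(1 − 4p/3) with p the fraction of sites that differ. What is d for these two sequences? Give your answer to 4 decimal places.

0.3265

The sequences differ at positions 3 (G/T), 5 (T/A), 7 (T/G), 15 (C/G), 17 (G/C), 20 (G/A), 21 (G/T), 22 (C/G), 23 (G/A).
p = 9/34 = 0.264706.
d = −0.75 · ln(1 − (4/3)·0.264706) = −0.75 · ln(0.647059) = −0.75 · (-0.435318) = 0.3265.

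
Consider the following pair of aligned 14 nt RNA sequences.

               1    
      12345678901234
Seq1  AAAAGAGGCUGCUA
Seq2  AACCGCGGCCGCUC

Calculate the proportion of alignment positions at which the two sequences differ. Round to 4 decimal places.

Differing sites — 3:A/C; 4:A/C; 6:A/C; 10:U/C; 14:A/C.
There are 5 differences over 14 sites, so p = 5/14 = 0.3571.

0.3571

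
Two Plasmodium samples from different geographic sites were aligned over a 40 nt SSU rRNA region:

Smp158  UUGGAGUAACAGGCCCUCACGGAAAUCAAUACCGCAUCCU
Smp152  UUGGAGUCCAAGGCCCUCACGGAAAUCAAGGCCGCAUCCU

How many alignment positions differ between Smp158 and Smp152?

5

The sequences differ at positions 8 (A/C), 9 (A/C), 10 (C/A), 30 (U/G), 31 (A/G).
That gives 5 mismatches out of 40 aligned sites, so the Hamming distance is 5.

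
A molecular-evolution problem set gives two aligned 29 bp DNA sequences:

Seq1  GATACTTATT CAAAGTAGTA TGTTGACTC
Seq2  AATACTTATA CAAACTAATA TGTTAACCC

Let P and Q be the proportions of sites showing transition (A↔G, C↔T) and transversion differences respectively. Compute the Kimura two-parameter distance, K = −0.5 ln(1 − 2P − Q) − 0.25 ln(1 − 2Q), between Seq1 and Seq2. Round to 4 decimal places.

Mismatches occur at site 1 (G↔A, transition), site 10 (T↔A, transversion), site 15 (G↔C, transversion), site 18 (G↔A, transition), site 25 (G↔A, transition), site 28 (T↔C, transition).
Of the 6 differences, 4 transitions and 2 transversions over 29 sites: P = 4/29 = 0.137931, Q = 2/29 = 0.068966.
d = −0.5·ln(0.655172) − 0.25·ln(0.862068) = −0.5·(-0.422857) − 0.25·(-0.148421) = 0.2485.

0.2485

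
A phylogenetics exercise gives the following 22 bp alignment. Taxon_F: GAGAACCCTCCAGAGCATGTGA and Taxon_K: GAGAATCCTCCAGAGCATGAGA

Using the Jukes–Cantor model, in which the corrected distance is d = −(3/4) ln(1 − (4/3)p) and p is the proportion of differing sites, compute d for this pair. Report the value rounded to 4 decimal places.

0.0969

The sequences differ at positions 6 (C/T), 20 (T/A).
p = 2/22 = 0.090909.
d = −0.75 · ln(1 − (4/3)·0.090909) = −0.75 · ln(0.878788) = −0.75 · (-0.129212) = 0.0969.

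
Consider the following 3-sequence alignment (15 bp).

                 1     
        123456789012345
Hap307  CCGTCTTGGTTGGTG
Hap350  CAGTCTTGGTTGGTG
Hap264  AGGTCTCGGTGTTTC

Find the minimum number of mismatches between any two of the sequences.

1

Pairwise Hamming distances:
  Hap307 vs Hap350: 1
  Hap307 vs Hap264: 7
  Hap350 vs Hap264: 7
The smallest is 1, between Hap307 and Hap350.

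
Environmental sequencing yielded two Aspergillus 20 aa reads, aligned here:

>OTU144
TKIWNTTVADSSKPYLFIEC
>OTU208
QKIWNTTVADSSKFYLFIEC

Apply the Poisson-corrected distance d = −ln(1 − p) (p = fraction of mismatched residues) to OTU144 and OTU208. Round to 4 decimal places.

Differing sites — 1:T/Q; 14:P/F.
p = 2/20 = 0.100000.
d = −ln(1 − 0.100000) = −ln(0.900000) = 0.1054.

0.1054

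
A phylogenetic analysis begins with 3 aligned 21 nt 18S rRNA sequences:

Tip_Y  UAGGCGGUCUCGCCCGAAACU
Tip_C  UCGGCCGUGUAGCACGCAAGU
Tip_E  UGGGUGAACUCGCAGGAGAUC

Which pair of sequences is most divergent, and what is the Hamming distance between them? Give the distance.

12

Pairwise Hamming distances:
  Tip_Y vs Tip_C: 7
  Tip_Y vs Tip_E: 9
  Tip_C vs Tip_E: 12
The largest is 12, between Tip_C and Tip_E.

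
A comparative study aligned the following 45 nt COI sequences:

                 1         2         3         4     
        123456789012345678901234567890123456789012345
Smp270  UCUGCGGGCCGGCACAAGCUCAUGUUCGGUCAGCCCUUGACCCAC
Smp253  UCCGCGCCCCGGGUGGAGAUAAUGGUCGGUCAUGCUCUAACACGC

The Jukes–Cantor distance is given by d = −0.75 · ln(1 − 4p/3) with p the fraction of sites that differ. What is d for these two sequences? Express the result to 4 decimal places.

0.5254

The sequences differ at positions 3 (U/C), 7 (G/C), 8 (G/C), 13 (C/G), 14 (A/U), 15 (C/G), 16 (A/G), 19 (C/A), 21 (C/A), 25 (U/G), 33 (G/U), 34 (C/G), 36 (C/U), 37 (U/C), 39 (G/A), 42 (C/A), 44 (A/G).
p = 17/45 = 0.377778.
d = −0.75 · ln(1 − (4/3)·0.377778) = −0.75 · ln(0.496296) = −0.75 · (-0.700583) = 0.5254.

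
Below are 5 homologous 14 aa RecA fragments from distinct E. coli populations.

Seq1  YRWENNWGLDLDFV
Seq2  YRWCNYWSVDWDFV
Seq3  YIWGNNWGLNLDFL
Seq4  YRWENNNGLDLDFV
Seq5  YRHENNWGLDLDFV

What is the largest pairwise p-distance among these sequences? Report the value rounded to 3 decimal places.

0.571

Pairwise Hamming distances:
  Seq1 vs Seq2: 5
  Seq1 vs Seq3: 4
  Seq1 vs Seq4: 1
  Seq1 vs Seq5: 1
  Seq2 vs Seq3: 8
  Seq2 vs Seq4: 6
  Seq2 vs Seq5: 6
  Seq3 vs Seq4: 5
  Seq3 vs Seq5: 5
  Seq4 vs Seq5: 2
The largest is 8 mismatches, between Seq2 and Seq3; p = 8/14 = 0.571.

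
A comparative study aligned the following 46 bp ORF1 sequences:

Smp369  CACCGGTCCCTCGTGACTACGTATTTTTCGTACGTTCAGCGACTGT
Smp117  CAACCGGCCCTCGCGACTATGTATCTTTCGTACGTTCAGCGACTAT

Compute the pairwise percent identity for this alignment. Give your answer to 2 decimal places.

The sequences differ at positions 3 (C/A), 5 (G/C), 7 (T/G), 14 (T/C), 20 (C/T), 25 (T/C), 45 (G/A).
39 of the 46 sites match, so the percent identity is 39/46 × 100 = 84.78%.

84.78%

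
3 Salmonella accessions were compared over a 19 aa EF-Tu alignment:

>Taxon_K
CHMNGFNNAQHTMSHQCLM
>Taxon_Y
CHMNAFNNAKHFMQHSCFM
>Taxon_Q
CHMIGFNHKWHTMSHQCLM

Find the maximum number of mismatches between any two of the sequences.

9

Pairwise Hamming distances:
  Taxon_K vs Taxon_Y: 6
  Taxon_K vs Taxon_Q: 4
  Taxon_Y vs Taxon_Q: 9
The largest is 9, between Taxon_Y and Taxon_Q.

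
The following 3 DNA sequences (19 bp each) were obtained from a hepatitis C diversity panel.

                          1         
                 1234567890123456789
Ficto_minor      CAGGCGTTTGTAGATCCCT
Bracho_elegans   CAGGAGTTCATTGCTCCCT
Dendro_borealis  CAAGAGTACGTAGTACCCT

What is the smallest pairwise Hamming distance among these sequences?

5

Pairwise Hamming distances:
  Ficto_minor vs Bracho_elegans: 5
  Ficto_minor vs Dendro_borealis: 6
  Bracho_elegans vs Dendro_borealis: 6
The smallest is 5, between Ficto_minor and Bracho_elegans.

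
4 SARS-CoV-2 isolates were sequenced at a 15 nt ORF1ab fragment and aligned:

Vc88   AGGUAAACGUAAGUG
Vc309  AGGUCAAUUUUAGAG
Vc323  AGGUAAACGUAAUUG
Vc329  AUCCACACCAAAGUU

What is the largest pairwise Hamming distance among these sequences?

Pairwise Hamming distances:
  Vc88 vs Vc309: 5
  Vc88 vs Vc323: 1
  Vc88 vs Vc329: 7
  Vc309 vs Vc323: 6
  Vc309 vs Vc329: 11
  Vc323 vs Vc329: 8
The largest is 11, between Vc309 and Vc329.

11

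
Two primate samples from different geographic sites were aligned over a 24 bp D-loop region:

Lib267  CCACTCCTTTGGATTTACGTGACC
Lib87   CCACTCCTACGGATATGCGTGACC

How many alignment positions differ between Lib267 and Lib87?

Differing sites — 9:T/A; 10:T/C; 15:T/A; 17:A/G.
That gives 4 mismatches out of 24 aligned sites, so the Hamming distance is 4.

4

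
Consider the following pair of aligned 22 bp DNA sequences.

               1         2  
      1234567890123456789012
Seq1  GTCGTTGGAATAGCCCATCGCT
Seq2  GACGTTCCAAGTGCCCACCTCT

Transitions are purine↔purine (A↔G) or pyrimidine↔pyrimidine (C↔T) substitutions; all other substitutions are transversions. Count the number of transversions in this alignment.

The sequences differ at positions 2 (T/A, transversion), 7 (G/C, transversion), 8 (G/C, transversion), 11 (T/G, transversion), 12 (A/T, transversion), 18 (T/C, transition), 20 (G/T, transversion).
Of the 7 differences, 1 transition and 6 transversions, so the answer is 6.

6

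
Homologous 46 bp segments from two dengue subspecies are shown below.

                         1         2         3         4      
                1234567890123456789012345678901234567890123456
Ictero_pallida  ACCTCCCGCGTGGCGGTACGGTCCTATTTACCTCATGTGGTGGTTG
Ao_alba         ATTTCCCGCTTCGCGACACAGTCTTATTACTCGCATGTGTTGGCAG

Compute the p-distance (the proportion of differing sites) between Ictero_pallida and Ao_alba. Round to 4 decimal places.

Differing sites — 2:C/T; 3:C/T; 10:G/T; 12:G/C; 16:G/A; 17:T/C; 20:G/A; 24:C/T; 29:T/A; 30:A/C; 31:C/T; 33:T/G; 40:G/T; 44:T/C; 45:T/A.
There are 15 differences over 46 sites, so p = 15/46 = 0.3261.

0.3261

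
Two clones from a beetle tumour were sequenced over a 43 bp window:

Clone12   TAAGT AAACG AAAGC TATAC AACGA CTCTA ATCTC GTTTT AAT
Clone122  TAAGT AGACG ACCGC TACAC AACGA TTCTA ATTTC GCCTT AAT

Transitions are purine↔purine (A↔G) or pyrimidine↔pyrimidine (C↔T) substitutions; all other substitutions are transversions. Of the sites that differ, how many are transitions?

The sequences differ at positions 7 (A/G, transition), 12 (A/C, transversion), 13 (A/C, transversion), 18 (T/C, transition), 26 (C/T, transition), 33 (C/T, transition), 37 (T/C, transition), 38 (T/C, transition).
Of the 8 differences, 6 transitions and 2 transversions, so the answer is 6.

6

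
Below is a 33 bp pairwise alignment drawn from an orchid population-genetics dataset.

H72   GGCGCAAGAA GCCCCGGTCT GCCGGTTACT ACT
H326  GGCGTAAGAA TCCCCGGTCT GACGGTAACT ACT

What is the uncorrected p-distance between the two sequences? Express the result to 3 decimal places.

0.121

Mismatches occur at site 5 (C→T), site 11 (G→T), site 22 (C→A), site 27 (T→A).
There are 4 differences over 33 sites, so p = 4/33 = 0.121.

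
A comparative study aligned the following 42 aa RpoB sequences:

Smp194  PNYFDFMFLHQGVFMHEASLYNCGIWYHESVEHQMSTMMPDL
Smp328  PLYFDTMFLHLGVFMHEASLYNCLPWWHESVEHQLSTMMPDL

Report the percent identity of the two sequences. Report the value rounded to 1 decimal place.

83.3%

Differing sites — 2:N/L; 6:F/T; 11:Q/L; 24:G/L; 25:I/P; 27:Y/W; 35:M/L.
35 of the 42 sites match, so the percent identity is 35/42 × 100 = 83.3%.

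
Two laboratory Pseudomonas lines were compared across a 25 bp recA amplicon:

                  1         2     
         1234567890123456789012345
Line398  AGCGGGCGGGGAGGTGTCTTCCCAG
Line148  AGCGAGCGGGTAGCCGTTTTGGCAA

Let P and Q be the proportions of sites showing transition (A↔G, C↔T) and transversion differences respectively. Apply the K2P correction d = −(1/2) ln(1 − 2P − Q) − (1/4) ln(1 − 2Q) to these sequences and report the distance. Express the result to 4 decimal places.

The sequences differ at positions 5 (G/A, transition), 11 (G/T, transversion), 14 (G/C, transversion), 15 (T/C, transition), 18 (C/T, transition), 21 (C/G, transversion), 22 (C/G, transversion), 25 (G/A, transition).
Of the 8 differences, 4 transitions and 4 transversions over 25 sites: P = 4/25 = 0.160000, Q = 4/25 = 0.160000.
d = −0.5·ln(0.520000) − 0.25·ln(0.680000) = −0.5·(-0.653926) − 0.25·(-0.385662) = 0.4234.

0.4234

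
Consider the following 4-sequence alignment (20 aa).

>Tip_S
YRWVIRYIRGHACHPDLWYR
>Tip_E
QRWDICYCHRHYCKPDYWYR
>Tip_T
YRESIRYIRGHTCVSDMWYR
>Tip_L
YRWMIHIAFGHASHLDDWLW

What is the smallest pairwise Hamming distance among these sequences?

6

Pairwise Hamming distances:
  Tip_S vs Tip_E: 9
  Tip_S vs Tip_T: 6
  Tip_S vs Tip_L: 10
  Tip_E vs Tip_T: 11
  Tip_E vs Tip_L: 14
  Tip_T vs Tip_L: 13
The smallest is 6, between Tip_S and Tip_T.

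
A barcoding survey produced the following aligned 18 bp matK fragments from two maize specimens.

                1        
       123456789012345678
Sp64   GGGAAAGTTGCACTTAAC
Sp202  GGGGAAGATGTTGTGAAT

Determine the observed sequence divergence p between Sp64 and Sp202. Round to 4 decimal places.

Mismatches occur at site 4 (A↔G), site 8 (T↔A), site 11 (C↔T), site 12 (A↔T), site 13 (C↔G), site 15 (T↔G), site 18 (C↔T).
There are 7 differences over 18 sites, so p = 7/18 = 0.3889.

0.3889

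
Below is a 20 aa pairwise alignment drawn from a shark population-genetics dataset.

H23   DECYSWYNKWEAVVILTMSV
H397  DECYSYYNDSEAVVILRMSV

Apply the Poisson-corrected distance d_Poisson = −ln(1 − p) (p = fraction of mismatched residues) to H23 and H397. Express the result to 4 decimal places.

0.2231

The sequences differ at positions 6 (W/Y), 9 (K/D), 10 (W/S), 17 (T/R).
p = 4/20 = 0.200000.
d = −ln(1 − 0.200000) = −ln(0.800000) = 0.2231.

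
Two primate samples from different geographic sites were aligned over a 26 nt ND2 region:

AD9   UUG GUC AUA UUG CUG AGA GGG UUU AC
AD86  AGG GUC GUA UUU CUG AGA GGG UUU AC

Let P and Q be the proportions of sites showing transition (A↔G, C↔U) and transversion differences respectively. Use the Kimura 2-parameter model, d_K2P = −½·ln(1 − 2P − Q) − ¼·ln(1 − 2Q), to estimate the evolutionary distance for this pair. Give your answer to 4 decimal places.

The sequences differ at positions 1 (U/A, transversion), 2 (U/G, transversion), 7 (A/G, transition), 12 (G/U, transversion).
Of the 4 differences, 1 transition and 3 transversions over 26 sites: P = 1/26 = 0.038462, Q = 3/26 = 0.115385.
d = −0.5·ln(0.807691) − 0.25·ln(0.769230) = −0.5·(-0.213576) − 0.25·(-0.262365) = 0.1724.

0.1724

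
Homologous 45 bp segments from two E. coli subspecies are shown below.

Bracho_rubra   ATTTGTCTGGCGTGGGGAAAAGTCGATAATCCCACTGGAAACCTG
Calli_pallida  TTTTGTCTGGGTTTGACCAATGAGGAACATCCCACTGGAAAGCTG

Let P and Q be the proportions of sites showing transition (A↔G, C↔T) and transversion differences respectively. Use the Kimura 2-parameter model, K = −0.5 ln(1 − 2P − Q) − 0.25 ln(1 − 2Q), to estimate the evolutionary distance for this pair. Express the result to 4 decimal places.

0.3769

Mismatches occur at site 1 (A/T, transversion), site 11 (C/G, transversion), site 12 (G/T, transversion), site 14 (G/T, transversion), site 16 (G/A, transition), site 17 (G/C, transversion), site 18 (A/C, transversion), site 21 (A/T, transversion), site 23 (T/A, transversion), site 24 (C/G, transversion), site 27 (T/A, transversion), site 28 (A/C, transversion), site 42 (C/G, transversion).
Of the 13 differences, 1 transition and 12 transversions over 45 sites: P = 1/45 = 0.022222, Q = 12/45 = 0.266667.
d = −0.5·ln(0.688889) − 0.25·ln(0.466666) = −0.5·(-0.372675) − 0.25·(-0.762141) = 0.3769.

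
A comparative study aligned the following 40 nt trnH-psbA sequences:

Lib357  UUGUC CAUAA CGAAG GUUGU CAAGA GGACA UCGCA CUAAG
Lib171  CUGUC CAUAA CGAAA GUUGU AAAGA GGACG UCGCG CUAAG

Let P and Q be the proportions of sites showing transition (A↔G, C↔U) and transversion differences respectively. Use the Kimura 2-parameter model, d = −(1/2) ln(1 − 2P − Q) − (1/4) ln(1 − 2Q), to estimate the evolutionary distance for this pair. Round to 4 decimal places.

0.1403

Mismatches occur at site 1 (U→C, transition), site 15 (G→A, transition), site 21 (C→A, transversion), site 30 (A→G, transition), site 35 (A→G, transition).
Of the 5 differences, 4 transitions and 1 transversion over 40 sites: P = 4/40 = 0.100000, Q = 1/40 = 0.025000.
d = −0.5·ln(0.775000) − 0.25·ln(0.950000) = −0.5·(-0.254892) − 0.25·(-0.051293) = 0.1403.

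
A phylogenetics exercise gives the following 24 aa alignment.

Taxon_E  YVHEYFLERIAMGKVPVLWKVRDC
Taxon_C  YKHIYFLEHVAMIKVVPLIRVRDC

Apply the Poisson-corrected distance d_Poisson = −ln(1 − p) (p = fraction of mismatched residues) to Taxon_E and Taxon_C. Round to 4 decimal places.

0.4700

Differing sites — 2:V/K; 4:E/I; 9:R/H; 10:I/V; 13:G/I; 16:P/V; 17:V/P; 19:W/I; 20:K/R.
p = 9/24 = 0.375000.
d = −ln(1 − 0.375000) = −ln(0.625000) = 0.4700.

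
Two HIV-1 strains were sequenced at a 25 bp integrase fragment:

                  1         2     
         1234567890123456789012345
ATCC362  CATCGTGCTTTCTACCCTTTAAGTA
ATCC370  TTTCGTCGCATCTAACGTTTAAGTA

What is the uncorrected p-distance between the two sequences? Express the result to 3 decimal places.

Mismatches occur at site 1 (C→T), site 2 (A→T), site 7 (G→C), site 8 (C→G), site 9 (T→C), site 10 (T→A), site 15 (C→A), site 17 (C→G).
There are 8 differences over 25 sites, so p = 8/25 = 0.320.

0.320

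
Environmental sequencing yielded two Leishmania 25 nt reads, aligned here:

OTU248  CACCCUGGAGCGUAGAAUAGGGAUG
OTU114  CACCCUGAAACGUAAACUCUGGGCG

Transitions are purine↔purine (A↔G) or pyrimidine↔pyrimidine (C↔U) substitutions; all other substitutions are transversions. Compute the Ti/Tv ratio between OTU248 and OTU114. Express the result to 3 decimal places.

1.667

Mismatches occur at site 8 (G/A, transition), site 10 (G/A, transition), site 15 (G/A, transition), site 17 (A/C, transversion), site 19 (A/C, transversion), site 20 (G/U, transversion), site 23 (A/G, transition), site 24 (U/C, transition).
Of the 8 differences, 5 transitions and 3 transversions, so Ti/Tv = 5/3 = 1.667.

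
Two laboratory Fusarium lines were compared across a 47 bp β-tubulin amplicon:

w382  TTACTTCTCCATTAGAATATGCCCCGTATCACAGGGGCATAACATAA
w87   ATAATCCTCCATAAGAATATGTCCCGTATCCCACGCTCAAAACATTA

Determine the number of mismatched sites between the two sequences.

Differing sites — 1:T/A; 4:C/A; 6:T/C; 13:T/A; 22:C/T; 31:A/C; 34:G/C; 36:G/C; 37:G/T; 40:T/A; 46:A/T.
That gives 11 mismatches out of 47 aligned sites, so the Hamming distance is 11.

11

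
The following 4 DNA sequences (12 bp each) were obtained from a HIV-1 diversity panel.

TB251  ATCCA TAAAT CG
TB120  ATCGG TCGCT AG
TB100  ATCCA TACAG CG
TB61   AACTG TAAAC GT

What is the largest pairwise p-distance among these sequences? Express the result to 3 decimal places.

Pairwise Hamming distances:
  TB251 vs TB120: 6
  TB251 vs TB100: 2
  TB251 vs TB61: 6
  TB120 vs TB100: 7
  TB120 vs TB61: 8
  TB100 vs TB61: 7
The largest is 8 mismatches, between TB120 and TB61; p = 8/12 = 0.667.

0.667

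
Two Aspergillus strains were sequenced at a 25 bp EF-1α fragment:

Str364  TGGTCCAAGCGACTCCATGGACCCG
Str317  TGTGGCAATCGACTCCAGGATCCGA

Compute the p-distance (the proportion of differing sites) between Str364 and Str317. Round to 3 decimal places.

0.360

The sequences differ at positions 3 (G/T), 4 (T/G), 5 (C/G), 9 (G/T), 18 (T/G), 20 (G/A), 21 (A/T), 24 (C/G), 25 (G/A).
There are 9 differences over 25 sites, so p = 9/25 = 0.360.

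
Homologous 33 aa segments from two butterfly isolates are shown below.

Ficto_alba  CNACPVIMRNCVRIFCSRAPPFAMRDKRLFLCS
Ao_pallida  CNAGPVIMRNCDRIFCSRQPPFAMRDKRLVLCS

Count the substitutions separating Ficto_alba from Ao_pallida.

4

Mismatches occur at site 4 (C↔G), site 12 (V↔D), site 19 (A↔Q), site 30 (F↔V).
That gives 4 mismatches out of 33 aligned sites, so the Hamming distance is 4.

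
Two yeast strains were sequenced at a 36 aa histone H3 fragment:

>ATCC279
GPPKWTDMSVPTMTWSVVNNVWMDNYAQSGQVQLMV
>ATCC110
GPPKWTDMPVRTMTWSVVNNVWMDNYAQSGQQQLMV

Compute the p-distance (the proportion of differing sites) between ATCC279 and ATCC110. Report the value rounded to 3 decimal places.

Mismatches occur at site 9 (S↔P), site 11 (P↔R), site 32 (V↔Q).
There are 3 differences over 36 sites, so p = 3/36 = 0.083.

0.083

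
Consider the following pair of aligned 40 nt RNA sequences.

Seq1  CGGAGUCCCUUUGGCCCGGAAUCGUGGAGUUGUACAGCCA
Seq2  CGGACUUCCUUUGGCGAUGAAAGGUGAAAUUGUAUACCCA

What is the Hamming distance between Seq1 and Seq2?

Mismatches occur at site 5 (G/C), site 7 (C/U), site 16 (C/G), site 17 (C/A), site 18 (G/U), site 22 (U/A), site 23 (C/G), site 27 (G/A), site 29 (G/A), site 35 (C/U), site 37 (G/C).
That gives 11 mismatches out of 40 aligned sites, so the Hamming distance is 11.

11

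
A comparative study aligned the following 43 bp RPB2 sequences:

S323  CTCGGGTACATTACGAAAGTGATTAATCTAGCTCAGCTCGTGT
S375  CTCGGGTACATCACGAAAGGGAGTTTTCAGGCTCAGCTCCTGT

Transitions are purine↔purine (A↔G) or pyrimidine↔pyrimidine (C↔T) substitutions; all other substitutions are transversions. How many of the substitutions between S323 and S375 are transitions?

2

Differing sites — 12:T/C (Ti); 20:T/G (Tv); 23:T/G (Tv); 25:A/T (Tv); 26:A/T (Tv); 29:T/A (Tv); 30:A/G (Ti); 40:G/C (Tv).
Of the 8 differences, 2 transitions and 6 transversions, so the answer is 2.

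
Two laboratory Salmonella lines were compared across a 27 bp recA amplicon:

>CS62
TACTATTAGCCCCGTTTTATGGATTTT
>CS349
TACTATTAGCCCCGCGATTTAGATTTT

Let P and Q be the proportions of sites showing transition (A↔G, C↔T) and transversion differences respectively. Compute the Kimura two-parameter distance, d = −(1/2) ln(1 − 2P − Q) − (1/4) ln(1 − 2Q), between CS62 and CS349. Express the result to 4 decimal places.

Differing sites — 15:T/C (Ti); 16:T/G (Tv); 17:T/A (Tv); 19:A/T (Tv); 21:G/A (Ti).
Of the 5 differences, 2 transitions and 3 transversions over 27 sites: P = 2/27 = 0.074074, Q = 3/27 = 0.111111.
d = −0.5·ln(0.740741) − 0.25·ln(0.777778) = −0.5·(-0.300104) − 0.25·(-0.251314) = 0.2129.

0.2129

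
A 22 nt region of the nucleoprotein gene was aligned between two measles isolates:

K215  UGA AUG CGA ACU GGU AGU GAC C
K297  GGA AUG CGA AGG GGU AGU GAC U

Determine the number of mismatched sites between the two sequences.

Differing sites — 1:U/G; 11:C/G; 12:U/G; 22:C/U.
That gives 4 mismatches out of 22 aligned sites, so the Hamming distance is 4.

4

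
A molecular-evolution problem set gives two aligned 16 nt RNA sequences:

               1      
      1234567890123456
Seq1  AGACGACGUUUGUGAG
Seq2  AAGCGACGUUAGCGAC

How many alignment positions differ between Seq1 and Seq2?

5

Differing sites — 2:G/A; 3:A/G; 11:U/A; 13:U/C; 16:G/C.
That gives 5 mismatches out of 16 aligned sites, so the Hamming distance is 5.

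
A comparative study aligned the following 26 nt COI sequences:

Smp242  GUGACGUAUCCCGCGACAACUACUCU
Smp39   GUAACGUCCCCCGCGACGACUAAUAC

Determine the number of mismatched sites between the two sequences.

Mismatches occur at site 3 (G→A), site 8 (A→C), site 9 (U→C), site 18 (A→G), site 23 (C→A), site 25 (C→A), site 26 (U→C).
That gives 7 mismatches out of 26 aligned sites, so the Hamming distance is 7.

7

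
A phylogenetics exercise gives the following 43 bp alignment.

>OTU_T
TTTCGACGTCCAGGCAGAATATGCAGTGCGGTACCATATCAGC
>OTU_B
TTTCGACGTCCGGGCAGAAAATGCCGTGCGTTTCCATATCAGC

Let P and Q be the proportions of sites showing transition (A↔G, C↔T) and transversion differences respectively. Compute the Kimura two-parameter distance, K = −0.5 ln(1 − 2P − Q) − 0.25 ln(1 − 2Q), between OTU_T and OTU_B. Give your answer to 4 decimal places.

0.1266

The sequences differ at positions 12 (A/G, transition), 20 (T/A, transversion), 25 (A/C, transversion), 31 (G/T, transversion), 33 (A/T, transversion).
Of the 5 differences, 1 transition and 4 transversions over 43 sites: P = 1/43 = 0.023256, Q = 4/43 = 0.093023.
d = −0.5·ln(0.860465) − 0.25·ln(0.813954) = −0.5·(-0.150282) − 0.25·(-0.205851) = 0.1266.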